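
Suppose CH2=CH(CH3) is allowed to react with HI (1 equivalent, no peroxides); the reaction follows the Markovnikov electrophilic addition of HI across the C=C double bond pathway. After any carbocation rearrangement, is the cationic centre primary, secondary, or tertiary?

secondary

Step 1: Protonation of the alkene by HI: the π bond acts as the nucleophile and picks up H⁺, giving the more stable (Markovnikov) secondary carbocation. The H–I bond breaks heterolytically, releasing I⁻.
No single 1,2-shift to an adjacent carbon would give a more-substituted cation, so no rearrangement occurs.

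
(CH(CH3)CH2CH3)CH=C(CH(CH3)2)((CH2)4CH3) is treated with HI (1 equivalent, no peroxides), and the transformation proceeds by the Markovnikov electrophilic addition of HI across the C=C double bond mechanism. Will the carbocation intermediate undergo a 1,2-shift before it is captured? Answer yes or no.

The first-formed carbocation is tertiary.
No single 1,2-shift to an adjacent carbon would produce a more-substituted cation than the one already present, so no rearrangement occurs.

no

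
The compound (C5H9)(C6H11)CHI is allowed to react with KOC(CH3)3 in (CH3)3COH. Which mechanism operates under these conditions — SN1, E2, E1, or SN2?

Conditions: a strong/bulky base with a secondary substrate bearing a β-hydrogen.
These conditions are the textbook signature of the E2 pathway.
A strong (often hindered) base removes a β-H in concert with loss of the leaving group — bimolecular elimination.

E2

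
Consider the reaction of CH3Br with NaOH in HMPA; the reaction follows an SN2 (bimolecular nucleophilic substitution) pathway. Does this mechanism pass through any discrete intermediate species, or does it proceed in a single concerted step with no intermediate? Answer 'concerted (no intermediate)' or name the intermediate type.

concerted (no intermediate)

Backside attack by OH⁻ on the carbon bearing the bromide: the new C–O bond forms as the C–Br bond breaks, with Walden inversion at carbon.
All bond changes occur in one transition state; no discrete intermediate is formed.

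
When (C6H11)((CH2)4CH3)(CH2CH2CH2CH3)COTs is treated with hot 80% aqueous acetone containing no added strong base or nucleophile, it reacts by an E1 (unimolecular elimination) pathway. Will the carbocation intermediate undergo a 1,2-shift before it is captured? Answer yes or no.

The first-formed carbocation is tertiary.
No single 1,2-shift to an adjacent carbon would produce a more-substituted cation than the one already present, so no rearrangement occurs.

no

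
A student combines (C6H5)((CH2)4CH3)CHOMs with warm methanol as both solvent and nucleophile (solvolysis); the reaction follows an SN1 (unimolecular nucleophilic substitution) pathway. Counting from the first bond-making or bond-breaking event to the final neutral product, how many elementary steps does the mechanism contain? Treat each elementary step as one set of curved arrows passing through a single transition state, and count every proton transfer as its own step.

3

Step 1: Ionisation: the C–O σ-bond cleaves heterolytically; both bonding electrons depart with MsO⁻, leaving a secondary carbocation at the α-carbon.
(No 1,2-shift: no single shift to an adjacent carbon would give a more stable cation.)
Step 2: A lone pair on the oxygen of CH3OH attacks the carbocation, forming a new C–O σ-bond and an oxonium ion.
Step 3: Proton transfer from the O–H of the oxonium ion to a solvent molecule delivers the neutral ether.
Total: 3 elementary steps.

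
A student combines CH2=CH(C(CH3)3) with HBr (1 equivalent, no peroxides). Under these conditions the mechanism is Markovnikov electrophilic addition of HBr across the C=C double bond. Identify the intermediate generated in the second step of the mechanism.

Step 1: Protonation of the alkene by HBr: the π bond acts as the nucleophile and picks up H⁺, giving the more stable (Markovnikov) secondary carbocation. The H–Br bond breaks heterolytically, releasing Br⁻.
Step 2: A 1,2-methyl shift from the adjacent tert-butyl carbon moves the positive charge from the secondary centre to an adjacent carbon, generating a more stable tertiary carbocation.
After step 2 the species present is a tertiary carbocation.

tertiary carbocation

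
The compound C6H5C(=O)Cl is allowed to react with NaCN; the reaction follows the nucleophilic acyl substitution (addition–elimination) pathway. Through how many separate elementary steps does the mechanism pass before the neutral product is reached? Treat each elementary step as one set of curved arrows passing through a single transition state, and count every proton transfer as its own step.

Step 1: A lone pair on the C of CN⁻ attacks the electrophilic acyl carbon; the π(C=O) electrons move onto oxygen, giving a tetrahedral intermediate.
Step 2: Collapse of the tetrahedral intermediate: the alkoxide oxygen pushes its lone pair back to re-form C=O while Cl⁻ leaves.
Total: 2 elementary steps.

2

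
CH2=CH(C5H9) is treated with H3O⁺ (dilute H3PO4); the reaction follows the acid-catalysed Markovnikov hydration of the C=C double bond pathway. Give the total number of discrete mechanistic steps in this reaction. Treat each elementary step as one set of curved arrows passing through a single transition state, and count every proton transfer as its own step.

Step 1: The π electrons of the C=C bond attack a proton of H3O⁺; Markovnikov addition places the new C–H on the less-substituted alkene carbon, so the positive charge ends up on the more-substituted carbon — a secondary carbocation. H2O is released.
Step 2: A hydride (H with its bonding pair) migrates from the adjacent cyclopentyl carbon to the cationic centre — a 1,2-hydride shift — upgrading the secondary cation to a tertiary one.
Step 3: A lone pair on the oxygen of H2O attacks the carbocation, forming a C–O bond and an oxonium ion (a protonated alcohol).
Step 4: Proton transfer from the O–H of the oxonium ion to H2O completes the catalytic cycle and yields the alcohol.
Total: 4 elementary steps.

4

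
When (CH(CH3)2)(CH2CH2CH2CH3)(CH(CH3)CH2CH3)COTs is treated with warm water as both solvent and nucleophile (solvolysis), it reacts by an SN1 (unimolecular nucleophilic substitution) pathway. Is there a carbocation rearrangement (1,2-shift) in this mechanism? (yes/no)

The first-formed carbocation is tertiary.
No single 1,2-shift to an adjacent carbon would produce a more-substituted cation than the one already present, so no rearrangement occurs.

no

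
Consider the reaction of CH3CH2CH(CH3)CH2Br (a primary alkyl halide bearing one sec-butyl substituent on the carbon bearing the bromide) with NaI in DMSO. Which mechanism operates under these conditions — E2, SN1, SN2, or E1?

SN2

Conditions: a primary substrate with a strong nucleophile in the polar aprotic solvent DMSO.
These conditions are the textbook signature of the SN2 pathway.
An unhindered substrate with a strong nucleophile in a polar aprotic solvent favours one-step backside displacement.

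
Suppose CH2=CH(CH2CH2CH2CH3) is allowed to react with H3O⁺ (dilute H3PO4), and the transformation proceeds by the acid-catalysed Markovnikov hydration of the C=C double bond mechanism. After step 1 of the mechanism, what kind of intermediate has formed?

secondary carbocation

Step 1: The π electrons of the C=C bond attack a proton of H3O⁺; Markovnikov addition places the new C–H on the less-substituted alkene carbon, so the positive charge ends up on the more-substituted carbon — a secondary carbocation. H2O is released.
After step 1 the species present is a secondary carbocation.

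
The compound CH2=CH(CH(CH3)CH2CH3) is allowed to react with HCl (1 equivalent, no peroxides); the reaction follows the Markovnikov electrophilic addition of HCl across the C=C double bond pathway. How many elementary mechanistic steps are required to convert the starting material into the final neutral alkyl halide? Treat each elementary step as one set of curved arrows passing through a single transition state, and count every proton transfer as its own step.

3

Step 1: The π electrons of the C=C bond attack a proton of HCl; Markovnikov addition places the new C–H on the less-substituted alkene carbon, so the positive charge ends up on the more-substituted carbon — a secondary carbocation. The H–Cl bond breaks heterolytically, releasing Cl⁻.
Step 2: A 1,2-hydride shift from the adjacent sec-butyl carbon moves the positive charge from the secondary centre to an adjacent carbon, generating a more stable tertiary carbocation.
Step 3: Nucleophilic attack by Cl⁻ on the carbocation completes the addition, giving R–Cl.
Total: 3 elementary steps.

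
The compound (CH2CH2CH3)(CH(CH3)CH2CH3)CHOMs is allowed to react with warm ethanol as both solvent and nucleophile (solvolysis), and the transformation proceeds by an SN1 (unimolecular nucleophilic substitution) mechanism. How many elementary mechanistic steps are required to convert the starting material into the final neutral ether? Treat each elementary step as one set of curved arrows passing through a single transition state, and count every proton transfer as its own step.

Step 1: Rate-determining heterolysis of the C–O bond gives MsO⁻ and a secondary carbocation.
Step 2: Carbocation rearrangement: a 1,2-hydride shift from the adjacent sec-butyl carbon converts the initially-formed secondary cation into the more stable tertiary cation.
Step 3: Nucleophilic capture: the oxygen of CH3CH2OH bonds to the cationic carbon, producing an oxonium-ion intermediate.
Step 4: A second solvent molecule removes the proton on oxygen, giving the neutral ether product.
Total: 4 elementary steps.

4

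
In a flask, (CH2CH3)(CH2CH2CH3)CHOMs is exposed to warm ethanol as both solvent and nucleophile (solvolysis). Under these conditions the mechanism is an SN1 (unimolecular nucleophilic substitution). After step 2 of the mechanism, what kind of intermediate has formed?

oxonium ion

Step 1: The C–O bond breaks with both electrons going to the mesylate; MsO⁻ leaves and a secondary carbocation remains.
Step 2: A lone pair on the oxygen of CH3CH2OH attacks the carbocation, forming a new C–O σ-bond and an oxonium ion.
After step 2 the species present is an oxonium ion.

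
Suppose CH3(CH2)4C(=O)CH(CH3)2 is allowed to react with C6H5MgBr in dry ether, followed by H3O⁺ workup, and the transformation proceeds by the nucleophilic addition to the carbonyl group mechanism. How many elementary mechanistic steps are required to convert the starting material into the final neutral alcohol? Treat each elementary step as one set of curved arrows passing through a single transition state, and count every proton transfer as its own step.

Step 1: Nucleophilic addition: the carbanion-like carbon of C6H5MgBr adds to the carbonyl carbon, pushing the π(C=O) electron pair onto oxygen and giving a tetrahedral alkoxide.
Step 2: The alkoxide picks up a proton during H3O⁺ workup to yield an alcohol.
Total: 2 elementary steps.

2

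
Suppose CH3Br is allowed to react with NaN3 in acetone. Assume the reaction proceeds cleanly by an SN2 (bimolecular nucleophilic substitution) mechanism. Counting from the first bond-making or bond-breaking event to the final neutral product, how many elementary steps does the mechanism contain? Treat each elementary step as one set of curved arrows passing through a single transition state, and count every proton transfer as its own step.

Step 1: The azide nucleophile donates a lone pair from N to the α-carbon in a backside attack; simultaneously the C–Br σ-bond breaks and both of its electrons leave with Br⁻. One concerted step with inversion of configuration.
Total: 1 elementary step.

1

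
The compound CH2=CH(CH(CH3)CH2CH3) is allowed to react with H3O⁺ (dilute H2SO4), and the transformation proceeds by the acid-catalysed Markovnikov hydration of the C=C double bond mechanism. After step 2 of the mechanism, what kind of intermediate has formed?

tertiary carbocation

Step 1: The π electrons of the C=C bond attack a proton of H3O⁺; Markovnikov addition places the new C–H on the less-substituted alkene carbon, so the positive charge ends up on the more-substituted carbon — a secondary carbocation. H2O is released.
Step 2: Carbocation rearrangement: a 1,2-hydride shift from the adjacent sec-butyl carbon converts the initially-formed secondary cation into the more stable tertiary cation.
After step 2 the species present is a tertiary carbocation.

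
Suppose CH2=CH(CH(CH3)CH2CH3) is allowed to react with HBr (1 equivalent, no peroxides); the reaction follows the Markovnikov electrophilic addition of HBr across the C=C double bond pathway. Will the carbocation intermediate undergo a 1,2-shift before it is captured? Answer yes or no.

The first-formed carbocation is secondary.
The adjacent sec-butyl carbon already bears 2 other carbon substituents and has a hydrogen to migrate; after a 1,2-hydride shift from that carbon the positive charge sits on a tertiary centre.
Tertiary is more stable than secondary, so the shift occurs.

yes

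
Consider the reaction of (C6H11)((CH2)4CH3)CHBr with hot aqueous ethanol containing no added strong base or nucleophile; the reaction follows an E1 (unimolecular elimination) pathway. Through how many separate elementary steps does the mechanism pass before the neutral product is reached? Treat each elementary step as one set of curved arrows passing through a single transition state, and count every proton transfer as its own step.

Step 1: The C–Br bond breaks with both electrons going to the bromide; Br⁻ leaves and a secondary carbocation remains.
Step 2: A hydride (H with its bonding pair) migrates from the adjacent cyclohexyl carbon to the cationic centre — a 1,2-hydride shift — upgrading the secondary cation to a tertiary one.
Step 3: A weak base (a water (or ethanol) molecule from the solvent) removes a proton from a carbon adjacent to the cationic centre; the electrons of that C–H bond become the new π(C=C) bond, giving the alkene.
Total: 3 elementary steps.

3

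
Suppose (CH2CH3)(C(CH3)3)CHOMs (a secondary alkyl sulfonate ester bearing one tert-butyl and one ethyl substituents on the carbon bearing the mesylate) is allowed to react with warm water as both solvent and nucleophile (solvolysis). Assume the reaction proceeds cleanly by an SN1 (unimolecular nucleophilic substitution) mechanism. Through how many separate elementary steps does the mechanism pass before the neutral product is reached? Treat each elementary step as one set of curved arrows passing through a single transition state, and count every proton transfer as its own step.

Step 1: Ionisation: the C–O σ-bond cleaves heterolytically; both bonding electrons depart with MsO⁻, leaving a secondary carbocation at the α-carbon.
Step 2: A 1,2-methyl shift from the adjacent tert-butyl carbon moves the positive charge from the secondary centre to an adjacent carbon, generating a more stable tertiary carbocation.
Step 3: H2O donates an oxygen lone pair into the empty p orbital of the cation, giving a protonated alcohol (an oxonium ion).
Step 4: Proton transfer from the O–H of the oxonium ion to a solvent molecule delivers the neutral alcohol.
Total: 4 elementary steps.

4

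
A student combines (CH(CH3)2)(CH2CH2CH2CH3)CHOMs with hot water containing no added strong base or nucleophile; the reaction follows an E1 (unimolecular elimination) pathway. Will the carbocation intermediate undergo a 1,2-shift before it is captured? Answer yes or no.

yes

The first-formed carbocation is secondary.
The adjacent isopropyl carbon already bears 2 other carbon substituents and has a hydrogen to migrate; after a 1,2-hydride shift from that carbon the positive charge sits on a tertiary centre.
Tertiary is more stable than secondary, so the shift occurs.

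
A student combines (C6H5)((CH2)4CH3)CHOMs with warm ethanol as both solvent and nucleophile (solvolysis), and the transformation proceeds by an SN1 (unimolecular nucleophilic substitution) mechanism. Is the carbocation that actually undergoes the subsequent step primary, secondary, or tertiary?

secondary

Step 1: Rate-determining heterolysis of the C–O bond gives MsO⁻ and a secondary carbocation.
No single 1,2-shift to an adjacent carbon would give a more-substituted cation, so no rearrangement occurs.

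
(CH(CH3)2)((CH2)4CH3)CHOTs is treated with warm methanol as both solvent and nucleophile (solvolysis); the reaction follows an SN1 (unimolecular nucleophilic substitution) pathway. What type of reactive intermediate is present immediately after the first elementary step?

Step 1: Rate-determining heterolysis of the C–O bond gives TsO⁻ and a secondary carbocation.
After step 1 the species present is a secondary carbocation.

secondary carbocation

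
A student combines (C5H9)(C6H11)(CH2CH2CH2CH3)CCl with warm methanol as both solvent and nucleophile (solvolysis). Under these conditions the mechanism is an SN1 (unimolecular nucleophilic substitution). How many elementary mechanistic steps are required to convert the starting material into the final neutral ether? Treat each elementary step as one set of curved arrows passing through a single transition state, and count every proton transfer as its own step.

3

Step 1: The C–Cl bond breaks with both electrons going to the chloride; Cl⁻ leaves and a tertiary carbocation remains.
(No 1,2-shift: no single shift to an adjacent carbon would give a more stable cation.)
Step 2: A lone pair on the oxygen of CH3OH attacks the carbocation, forming a new C–O σ-bond and an oxonium ion.
Step 3: A second solvent molecule removes the proton on oxygen, giving the neutral ether product.
Total: 3 elementary steps.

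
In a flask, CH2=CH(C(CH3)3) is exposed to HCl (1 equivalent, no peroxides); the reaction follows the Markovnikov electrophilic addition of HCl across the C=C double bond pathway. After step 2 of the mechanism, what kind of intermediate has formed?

tertiary carbocation

Step 1: The π electrons of the C=C bond attack a proton of HCl; Markovnikov addition places the new C–H on the less-substituted alkene carbon, so the positive charge ends up on the more-substituted carbon — a secondary carbocation. The H–Cl bond breaks heterolytically, releasing Cl⁻.
Step 2: A methyl group with its bonding pair migrates from the adjacent tert-butyl carbon to the cationic centre — a 1,2-methyl shift — upgrading the secondary cation to a tertiary one.
After step 2 the species present is a tertiary carbocation.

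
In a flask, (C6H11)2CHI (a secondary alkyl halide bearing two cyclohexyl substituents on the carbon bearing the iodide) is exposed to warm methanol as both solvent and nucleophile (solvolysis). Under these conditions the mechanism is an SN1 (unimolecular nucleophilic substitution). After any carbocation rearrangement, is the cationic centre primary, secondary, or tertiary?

Step 1: Rate-determining heterolysis of the C–I bond gives I⁻ and a secondary carbocation.
Step 2: A hydride (H with its bonding pair) migrates from the adjacent cyclohexyl carbon to the cationic centre — a 1,2-hydride shift — upgrading the secondary cation to a tertiary one.
The cation rearranges from secondary to tertiary via a 1,2-hydride shift from the adjacent cyclohexyl carbon; the tertiary cation is what reacts next.

tertiary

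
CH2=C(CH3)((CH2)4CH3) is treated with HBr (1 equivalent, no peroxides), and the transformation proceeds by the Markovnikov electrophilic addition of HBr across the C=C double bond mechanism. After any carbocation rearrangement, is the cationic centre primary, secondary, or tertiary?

tertiary

Step 1: Electrophilic addition begins with the π(C=C) electrons forming a bond to the proton of HBr. Following Markovnikov's rule, the resulting cation is tertiary. The H–Br bond breaks heterolytically, releasing Br⁻.
No single 1,2-shift to an adjacent carbon would give a more-substituted cation, so no rearrangement occurs.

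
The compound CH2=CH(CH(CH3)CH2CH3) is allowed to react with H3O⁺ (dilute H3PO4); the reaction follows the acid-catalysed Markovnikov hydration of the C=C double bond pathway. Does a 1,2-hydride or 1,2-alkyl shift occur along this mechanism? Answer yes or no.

The first-formed carbocation is secondary.
The adjacent sec-butyl carbon already bears 2 other carbon substituents and has a hydrogen to migrate; after a 1,2-hydride shift from that carbon the positive charge sits on a tertiary centre.
Tertiary is more stable than secondary, so the shift occurs.

yes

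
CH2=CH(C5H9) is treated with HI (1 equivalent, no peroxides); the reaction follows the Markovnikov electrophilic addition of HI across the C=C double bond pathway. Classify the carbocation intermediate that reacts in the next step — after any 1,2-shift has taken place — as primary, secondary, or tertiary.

Step 1: Electrophilic addition begins with the π(C=C) electrons forming a bond to the proton of HI. Following Markovnikov's rule, the resulting cation is secondary. The H–I bond breaks heterolytically, releasing I⁻.
Step 2: A hydride (H with its bonding pair) migrates from the adjacent cyclopentyl carbon to the cationic centre — a 1,2-hydride shift — upgrading the secondary cation to a tertiary one.
The cation rearranges from secondary to tertiary via a 1,2-hydride shift from the adjacent cyclopentyl carbon; the tertiary cation is what reacts next.

tertiary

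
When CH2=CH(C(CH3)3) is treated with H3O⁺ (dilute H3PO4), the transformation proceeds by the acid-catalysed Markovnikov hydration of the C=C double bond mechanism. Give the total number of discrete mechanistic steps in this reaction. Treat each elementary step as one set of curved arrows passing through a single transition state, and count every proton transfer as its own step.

Step 1: The π electrons of the C=C bond attack a proton of H3O⁺; Markovnikov addition places the new C–H on the less-substituted alkene carbon, so the positive charge ends up on the more-substituted carbon — a secondary carbocation. H2O is released.
Step 2: A methyl group with its bonding pair migrates from the adjacent tert-butyl carbon to the cationic centre — a 1,2-methyl shift — upgrading the secondary cation to a tertiary one.
Step 3: Nucleophilic capture of the cation by H2O produces the protonated alcohol (an oxonium ion).
Step 4: H2O removes a proton from the oxonium oxygen, regenerating H3O⁺ and giving the neutral alcohol.
Total: 4 elementary steps.

4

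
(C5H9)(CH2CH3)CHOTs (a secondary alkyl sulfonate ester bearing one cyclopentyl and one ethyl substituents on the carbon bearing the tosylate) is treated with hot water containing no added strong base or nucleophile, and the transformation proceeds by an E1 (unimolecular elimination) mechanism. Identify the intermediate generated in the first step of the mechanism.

secondary carbocation

Step 1: Unassisted departure of TsO⁻ (taking the C–O bonding pair) generates a secondary carbocation.
After step 1 the species present is a secondary carbocation.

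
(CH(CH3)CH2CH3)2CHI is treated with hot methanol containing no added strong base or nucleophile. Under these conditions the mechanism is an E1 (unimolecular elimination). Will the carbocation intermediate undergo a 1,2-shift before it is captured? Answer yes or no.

yes

The first-formed carbocation is secondary.
The adjacent sec-butyl carbon already bears 2 other carbon substituents and has a hydrogen to migrate; after a 1,2-hydride shift from that carbon the positive charge sits on a tertiary centre.
Tertiary is more stable than secondary, so the shift occurs.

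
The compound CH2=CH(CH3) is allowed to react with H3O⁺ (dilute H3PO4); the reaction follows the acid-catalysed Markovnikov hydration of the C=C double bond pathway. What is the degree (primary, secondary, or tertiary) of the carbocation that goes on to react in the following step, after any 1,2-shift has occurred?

Step 1: The π electrons of the C=C bond attack a proton of H3O⁺; Markovnikov addition places the new C–H on the less-substituted alkene carbon, so the positive charge ends up on the more-substituted carbon — a secondary carbocation. H2O is released.
No single 1,2-shift to an adjacent carbon would give a more-substituted cation, so no rearrangement occurs.

secondary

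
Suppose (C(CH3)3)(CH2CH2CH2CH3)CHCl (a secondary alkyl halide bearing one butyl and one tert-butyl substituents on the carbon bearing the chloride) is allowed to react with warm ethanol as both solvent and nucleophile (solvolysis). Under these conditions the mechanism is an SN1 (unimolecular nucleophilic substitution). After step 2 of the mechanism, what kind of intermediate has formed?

Step 1: The C–Cl bond breaks with both electrons going to the chloride; Cl⁻ leaves and a secondary carbocation remains.
Step 2: A 1,2-methyl shift from the adjacent tert-butyl carbon moves the positive charge from the secondary centre to an adjacent carbon, generating a more stable tertiary carbocation.
After step 2 the species present is a tertiary carbocation.

tertiary carbocation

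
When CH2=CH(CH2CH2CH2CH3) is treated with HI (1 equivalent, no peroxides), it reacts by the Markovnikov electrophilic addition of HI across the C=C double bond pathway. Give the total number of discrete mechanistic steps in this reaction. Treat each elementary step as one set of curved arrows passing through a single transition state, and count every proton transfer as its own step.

Step 1: Protonation of the alkene by HI: the π bond acts as the nucleophile and picks up H⁺, giving the more stable (Markovnikov) secondary carbocation. The H–I bond breaks heterolytically, releasing I⁻.
(No 1,2-shift: no single shift to an adjacent carbon would give a more stable cation.)
Step 2: The I⁻ anion donates a lone pair to the carbocation, forming the new C–I σ-bond and giving the neutral alkyl halide.
Total: 2 elementary steps.

2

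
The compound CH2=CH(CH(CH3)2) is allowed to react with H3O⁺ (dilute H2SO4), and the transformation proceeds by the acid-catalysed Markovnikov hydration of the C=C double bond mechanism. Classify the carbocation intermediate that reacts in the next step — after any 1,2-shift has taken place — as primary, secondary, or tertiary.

tertiary

Step 1: Protonation of the alkene by H3O⁺: the π bond acts as the nucleophile and picks up H⁺, giving the more stable (Markovnikov) secondary carbocation. H2O is released.
Step 2: A hydride (H with its bonding pair) migrates from the adjacent isopropyl carbon to the cationic centre — a 1,2-hydride shift — upgrading the secondary cation to a tertiary one.
The cation rearranges from secondary to tertiary via a 1,2-hydride shift from the adjacent isopropyl carbon; the tertiary cation is what reacts next.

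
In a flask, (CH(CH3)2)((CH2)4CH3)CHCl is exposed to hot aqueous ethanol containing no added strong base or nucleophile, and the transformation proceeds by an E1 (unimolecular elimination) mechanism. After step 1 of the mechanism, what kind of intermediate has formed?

Step 1: Rate-determining heterolysis of the C–Cl bond gives Cl⁻ and a secondary carbocation.
After step 1 the species present is a secondary carbocation.

secondary carbocation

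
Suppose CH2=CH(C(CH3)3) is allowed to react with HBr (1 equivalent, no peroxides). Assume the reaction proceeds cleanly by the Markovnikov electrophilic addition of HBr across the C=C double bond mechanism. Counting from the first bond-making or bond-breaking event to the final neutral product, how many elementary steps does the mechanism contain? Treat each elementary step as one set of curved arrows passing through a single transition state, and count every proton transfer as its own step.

Step 1: Electrophilic addition begins with the π(C=C) electrons forming a bond to the proton of HBr. Following Markovnikov's rule, the resulting cation is secondary. The H–Br bond breaks heterolytically, releasing Br⁻.
Step 2: Carbocation rearrangement: a 1,2-methyl shift from the adjacent tert-butyl carbon converts the initially-formed secondary cation into the more stable tertiary cation.
Step 3: Br⁻ captures the cation: a lone pair on Br⁻ fills the empty p orbital, producing the alkyl halide product.
Total: 3 elementary steps.

3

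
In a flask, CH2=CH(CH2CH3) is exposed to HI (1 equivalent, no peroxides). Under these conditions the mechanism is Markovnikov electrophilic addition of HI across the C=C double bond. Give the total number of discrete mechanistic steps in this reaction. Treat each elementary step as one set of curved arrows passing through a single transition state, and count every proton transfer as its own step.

Step 1: Protonation of the alkene by HI: the π bond acts as the nucleophile and picks up H⁺, giving the more stable (Markovnikov) secondary carbocation. The H–I bond breaks heterolytically, releasing I⁻.
(No 1,2-shift: no single shift to an adjacent carbon would give a more stable cation.)
Step 2: Nucleophilic attack by I⁻ on the carbocation completes the addition, giving R–I.
Total: 2 elementary steps.

2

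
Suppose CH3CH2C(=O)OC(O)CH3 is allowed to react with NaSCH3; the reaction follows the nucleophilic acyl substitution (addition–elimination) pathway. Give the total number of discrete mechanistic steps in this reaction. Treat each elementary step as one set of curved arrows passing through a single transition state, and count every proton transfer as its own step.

Step 1: CH3S⁻ adds to the carbonyl carbon; the C=O π electrons shift onto oxygen and a tetrahedral alkoxide intermediate forms.
Step 2: Collapse of the tetrahedral intermediate: the alkoxide oxygen pushes its lone pair back to re-form C=O while CH3CO2⁻ leaves.
Total: 2 elementary steps.

2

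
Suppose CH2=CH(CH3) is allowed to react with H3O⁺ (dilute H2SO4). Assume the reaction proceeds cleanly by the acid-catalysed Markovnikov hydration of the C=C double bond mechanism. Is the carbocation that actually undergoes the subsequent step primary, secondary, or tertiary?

secondary

Step 1: Electrophilic addition begins with the π(C=C) electrons forming a bond to the proton of H3O⁺. Following Markovnikov's rule, the resulting cation is secondary. H2O is released.
No single 1,2-shift to an adjacent carbon would give a more-substituted cation, so no rearrangement occurs.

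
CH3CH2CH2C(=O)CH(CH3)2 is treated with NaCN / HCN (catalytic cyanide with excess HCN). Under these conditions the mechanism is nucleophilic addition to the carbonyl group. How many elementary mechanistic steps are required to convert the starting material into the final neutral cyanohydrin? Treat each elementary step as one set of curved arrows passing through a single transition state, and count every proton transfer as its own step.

2

Step 1: CN⁻ attacks the sp² carbonyl carbon; the C=O π bond breaks and the electrons end up as a lone pair on the alkoxide oxygen of the tetrahedral intermediate.
Step 2: The alkoxide is protonated in situ by undissociated HCN, yielding a cyanohydrin; the CN⁻ so formed carries on the cycle.
Total: 2 elementary steps.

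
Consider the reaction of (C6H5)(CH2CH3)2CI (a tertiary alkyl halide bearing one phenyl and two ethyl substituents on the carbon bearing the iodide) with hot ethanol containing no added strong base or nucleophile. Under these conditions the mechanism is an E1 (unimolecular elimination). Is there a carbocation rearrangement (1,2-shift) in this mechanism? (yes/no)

no

The first-formed carbocation is tertiary.
No single 1,2-shift to an adjacent carbon would produce a more-substituted cation than the one already present, so no rearrangement occurs.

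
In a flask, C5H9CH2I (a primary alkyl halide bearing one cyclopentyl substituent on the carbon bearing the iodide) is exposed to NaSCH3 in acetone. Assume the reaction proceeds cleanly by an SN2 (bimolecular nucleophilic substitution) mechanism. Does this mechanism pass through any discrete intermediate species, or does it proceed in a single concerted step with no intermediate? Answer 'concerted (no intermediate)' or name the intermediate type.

The methanethiolate nucleophile donates a lone pair from S to the α-carbon in a backside attack; simultaneously the C–I σ-bond breaks and both of its electrons leave with I⁻. One concerted step with inversion of configuration.
All bond changes occur in one transition state; no discrete intermediate is formed.

concerted (no intermediate)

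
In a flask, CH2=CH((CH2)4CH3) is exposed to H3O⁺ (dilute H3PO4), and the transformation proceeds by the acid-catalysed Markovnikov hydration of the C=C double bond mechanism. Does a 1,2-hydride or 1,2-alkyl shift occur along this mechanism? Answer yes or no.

no

The first-formed carbocation is secondary.
No single 1,2-shift to an adjacent carbon would produce a more-substituted cation than the one already present, so no rearrangement occurs.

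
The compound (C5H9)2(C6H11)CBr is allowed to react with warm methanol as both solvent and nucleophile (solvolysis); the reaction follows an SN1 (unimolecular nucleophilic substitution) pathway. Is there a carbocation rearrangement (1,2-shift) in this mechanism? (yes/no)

The first-formed carbocation is tertiary.
No single 1,2-shift to an adjacent carbon would produce a more-substituted cation than the one already present, so no rearrangement occurs.

no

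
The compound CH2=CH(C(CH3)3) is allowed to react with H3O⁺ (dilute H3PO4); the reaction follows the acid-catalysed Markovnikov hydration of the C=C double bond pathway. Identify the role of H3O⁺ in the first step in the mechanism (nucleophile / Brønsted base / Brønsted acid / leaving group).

Brønsted acid

Step 1: Electrophilic addition begins with the π(C=C) electrons forming a bond to the proton of H3O⁺. Following Markovnikov's rule, the resulting cation is secondary. H2O is released.
H3O⁺ in the first step donates a proton in a proton-transfer step — a Brønsted acid.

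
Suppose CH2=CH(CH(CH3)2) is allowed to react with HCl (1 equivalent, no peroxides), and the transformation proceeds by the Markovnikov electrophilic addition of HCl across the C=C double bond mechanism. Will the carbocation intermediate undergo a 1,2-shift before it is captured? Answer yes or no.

yes

The first-formed carbocation is secondary.
The adjacent isopropyl carbon already bears 2 other carbon substituents and has a hydrogen to migrate; after a 1,2-hydride shift from that carbon the positive charge sits on a tertiary centre.
Tertiary is more stable than secondary, so the shift occurs.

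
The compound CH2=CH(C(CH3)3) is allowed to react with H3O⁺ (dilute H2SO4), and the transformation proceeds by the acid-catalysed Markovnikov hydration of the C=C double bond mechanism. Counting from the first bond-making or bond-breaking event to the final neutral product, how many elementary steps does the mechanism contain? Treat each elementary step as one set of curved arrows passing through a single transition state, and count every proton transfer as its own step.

4

Step 1: Electrophilic addition begins with the π(C=C) electrons forming a bond to the proton of H3O⁺. Following Markovnikov's rule, the resulting cation is secondary. H2O is released.
Step 2: Carbocation rearrangement: a 1,2-methyl shift from the adjacent tert-butyl carbon converts the initially-formed secondary cation into the more stable tertiary cation.
Step 3: A lone pair on the oxygen of H2O attacks the carbocation, forming a C–O bond and an oxonium ion (a protonated alcohol).
Step 4: H2O removes a proton from the oxonium oxygen, regenerating H3O⁺ and giving the neutral alcohol.
Total: 4 elementary steps.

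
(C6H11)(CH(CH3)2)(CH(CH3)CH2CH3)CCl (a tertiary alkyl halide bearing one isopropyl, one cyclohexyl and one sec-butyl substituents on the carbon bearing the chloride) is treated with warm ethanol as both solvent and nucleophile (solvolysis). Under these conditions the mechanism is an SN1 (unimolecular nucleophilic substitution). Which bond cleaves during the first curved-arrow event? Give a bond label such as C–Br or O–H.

Step 1: Ionisation: the C–Cl σ-bond cleaves heterolytically; both bonding electrons depart with Cl⁻, leaving a tertiary carbocation at the α-carbon.
The bond broken in this step is the C–Cl bond.

C–Cl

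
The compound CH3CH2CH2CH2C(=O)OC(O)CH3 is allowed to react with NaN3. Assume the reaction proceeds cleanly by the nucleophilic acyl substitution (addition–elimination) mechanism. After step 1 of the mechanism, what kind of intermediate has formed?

tetrahedral intermediate

Step 1: Nucleophilic addition of N3⁻ to the acyl carbon breaks the π(C=O) bond and yields a tetrahedral, anionic intermediate.
After step 1 the species present is a tetrahedral intermediate.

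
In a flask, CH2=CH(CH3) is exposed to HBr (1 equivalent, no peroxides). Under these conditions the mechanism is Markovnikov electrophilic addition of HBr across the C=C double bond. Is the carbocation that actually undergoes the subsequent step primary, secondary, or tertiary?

Step 1: The π electrons of the C=C bond attack a proton of HBr; Markovnikov addition places the new C–H on the less-substituted alkene carbon, so the positive charge ends up on the more-substituted carbon — a secondary carbocation. The H–Br bond breaks heterolytically, releasing Br⁻.
No single 1,2-shift to an adjacent carbon would give a more-substituted cation, so no rearrangement occurs.

secondary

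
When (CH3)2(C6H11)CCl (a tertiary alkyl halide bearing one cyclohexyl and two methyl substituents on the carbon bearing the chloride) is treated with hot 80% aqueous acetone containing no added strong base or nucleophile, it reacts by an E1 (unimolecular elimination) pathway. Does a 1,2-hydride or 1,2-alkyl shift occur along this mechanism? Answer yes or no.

no

The first-formed carbocation is tertiary.
No single 1,2-shift to an adjacent carbon would produce a more-substituted cation than the one already present, so no rearrangement occurs.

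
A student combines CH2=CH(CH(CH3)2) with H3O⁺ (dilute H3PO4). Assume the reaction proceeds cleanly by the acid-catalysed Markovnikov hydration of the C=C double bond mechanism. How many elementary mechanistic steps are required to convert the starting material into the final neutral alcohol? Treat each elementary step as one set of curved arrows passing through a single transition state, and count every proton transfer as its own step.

Step 1: Protonation of the alkene by H3O⁺: the π bond acts as the nucleophile and picks up H⁺, giving the more stable (Markovnikov) secondary carbocation. H2O is released.
Step 2: Carbocation rearrangement: a 1,2-hydride shift from the adjacent isopropyl carbon converts the initially-formed secondary cation into the more stable tertiary cation.
Step 3: A lone pair on the oxygen of H2O attacks the carbocation, forming a C–O bond and an oxonium ion (a protonated alcohol).
Step 4: Deprotonation of the oxonium ion by a water molecule delivers the neutral alcohol and regenerates the acid catalyst.
Total: 4 elementary steps.

4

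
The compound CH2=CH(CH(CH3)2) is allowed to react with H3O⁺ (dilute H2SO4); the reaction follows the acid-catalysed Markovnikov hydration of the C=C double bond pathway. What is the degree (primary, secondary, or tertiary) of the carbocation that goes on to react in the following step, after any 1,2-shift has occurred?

Step 1: Electrophilic addition begins with the π(C=C) electrons forming a bond to the proton of H3O⁺. Following Markovnikov's rule, the resulting cation is secondary. H2O is released.
Step 2: A hydride (H with its bonding pair) migrates from the adjacent isopropyl carbon to the cationic centre — a 1,2-hydride shift — upgrading the secondary cation to a tertiary one.
The cation rearranges from secondary to tertiary via a 1,2-hydride shift from the adjacent isopropyl carbon; the tertiary cation is what reacts next.

tertiary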